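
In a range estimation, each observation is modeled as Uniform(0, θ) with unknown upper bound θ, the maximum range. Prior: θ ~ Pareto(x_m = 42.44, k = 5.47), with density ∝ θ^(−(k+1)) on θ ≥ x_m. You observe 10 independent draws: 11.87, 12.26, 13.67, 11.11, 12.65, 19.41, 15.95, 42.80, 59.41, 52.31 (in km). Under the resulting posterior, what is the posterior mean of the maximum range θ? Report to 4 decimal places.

A Pareto(scale x_m, shape k) prior on the upper bound θ of Uniform(0, θ) is conjugate: posterior is Pareto(max(x_m, max xᵢ), k + n).
Sample maximum = 59.41; prior scale x_m = 42.44 → posterior scale = max = 59.41.
Posterior shape = 5.47 + 10 = 15.47.
E[θ|data] = k·x_m/(k−1) = 15.47·59.41/14.47 = 63.5157.

63.5157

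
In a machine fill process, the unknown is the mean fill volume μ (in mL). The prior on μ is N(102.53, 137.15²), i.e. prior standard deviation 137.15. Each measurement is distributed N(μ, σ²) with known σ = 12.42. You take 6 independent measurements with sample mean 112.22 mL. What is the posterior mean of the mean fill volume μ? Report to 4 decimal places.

For Normal data with known variance σ², a Normal(μ₀, σ₀²) prior on μ is conjugate. Posterior precision = 1/σ₀² + n/σ²; posterior mean is the precision-weighted average of μ₀ and x̄.
n·x̄ = 6·112.22 = 673.32.
σ₀² = 137.15² = 18810.1225, σ² = 12.42² = 154.2564; σ² + n·σ₀² = 154.2564 + 6·18810.1225 = 113014.9914.
Posterior mean = (μ₀/σ₀² + n·x̄/σ²)/(1/σ₀² + n/σ²) = (σ²·μ₀ + σ₀²·n·x̄)/(σ² + n·σ₀²) = (154.2564·102.53 + 18810.1225·673.32)/113014.9914 = 12681047.590392/113014.9914 = 112.2068.

112.2068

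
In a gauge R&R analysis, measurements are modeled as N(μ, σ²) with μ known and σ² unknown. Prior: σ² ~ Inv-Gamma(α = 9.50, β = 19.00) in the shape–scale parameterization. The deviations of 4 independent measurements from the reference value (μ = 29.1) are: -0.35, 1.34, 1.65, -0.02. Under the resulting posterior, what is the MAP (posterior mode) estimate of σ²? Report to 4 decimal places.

1.7056

With known mean μ and an Inverse-Gamma(α, β) prior on σ², the Normal likelihood is conjugate: posterior is Inv-Gamma(α + n/2, β + Σ(xᵢ−μ)²/2).
Σ(xᵢ−μ)² = (-0.35)² + (1.34)² + (1.65)² + (-0.02)² = 4.6410.
Posterior: Inv-Gamma(9.50 + 4/2, 19.00 + 4.6410/2) = Inv-Gamma(11.50, 21.32050).
Mode = β/(α+1) = 21.32050/12.50 = 1.7056.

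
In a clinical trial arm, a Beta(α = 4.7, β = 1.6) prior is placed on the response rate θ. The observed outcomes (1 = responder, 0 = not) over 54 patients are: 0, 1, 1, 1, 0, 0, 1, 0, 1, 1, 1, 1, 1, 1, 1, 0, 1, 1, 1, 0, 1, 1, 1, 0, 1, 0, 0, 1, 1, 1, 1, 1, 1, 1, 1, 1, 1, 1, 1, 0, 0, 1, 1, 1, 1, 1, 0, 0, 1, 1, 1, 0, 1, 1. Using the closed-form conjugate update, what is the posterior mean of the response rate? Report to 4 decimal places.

0.7413

The Beta prior is conjugate to a Binomial/Bernoulli likelihood; the update adds successes to α and failures to β.
Posterior: Beta(α+k, β+n−k) = Beta(4.7+40, 1.6+14) = Beta(44.7, 15.6).
Posterior mean = α/(α+β) = 44.7/60.3 = 0.7413.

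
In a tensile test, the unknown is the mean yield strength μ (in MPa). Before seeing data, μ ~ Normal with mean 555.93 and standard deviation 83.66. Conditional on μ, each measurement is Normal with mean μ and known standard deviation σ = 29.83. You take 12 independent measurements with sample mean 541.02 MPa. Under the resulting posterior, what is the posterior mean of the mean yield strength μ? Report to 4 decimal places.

For Normal data with known variance σ², a Normal(μ₀, σ₀²) prior on μ is conjugate. Posterior precision = 1/σ₀² + n/σ²; posterior mean is the precision-weighted average of μ₀ and x̄.
n·x̄ = 12·541.02 = 6492.24.
σ₀² = 83.66² = 6998.9956, σ² = 29.83² = 889.8289; σ² + n·σ₀² = 889.8289 + 12·6998.9956 = 84877.7761.
Posterior mean = (μ₀/σ₀² + n·x̄/σ²)/(1/σ₀² + n/σ²) = (σ²·μ₀ + σ₀²·n·x̄)/(σ² + n·σ₀²) = (889.8289·555.93 + 6998.9956·6492.24)/84877.7761 = 45933841.774521/84877.7761 = 541.1763.

541.1763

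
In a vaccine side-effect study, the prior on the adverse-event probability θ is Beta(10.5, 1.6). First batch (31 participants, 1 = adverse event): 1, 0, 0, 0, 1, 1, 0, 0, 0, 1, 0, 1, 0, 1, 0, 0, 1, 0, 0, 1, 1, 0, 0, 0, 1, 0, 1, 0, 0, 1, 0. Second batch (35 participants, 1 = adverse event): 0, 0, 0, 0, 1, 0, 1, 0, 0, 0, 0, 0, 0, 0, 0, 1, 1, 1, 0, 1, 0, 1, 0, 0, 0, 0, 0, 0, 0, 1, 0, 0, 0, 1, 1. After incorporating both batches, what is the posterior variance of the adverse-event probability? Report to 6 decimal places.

0.003072

The Beta prior is conjugate to a Binomial/Bernoulli likelihood; the update adds successes to α and failures to β.
After batch 1: Beta(10.5+12, 1.6+19) = Beta(22.5, 20.6).
After batch 2: Beta(22.5+10, 20.6+25) = Beta(32.5, 45.6).
Var = αβ/((α+β)²(α+β+1)) = 32.5·45.6/(78.1²·79.1) = 0.003072.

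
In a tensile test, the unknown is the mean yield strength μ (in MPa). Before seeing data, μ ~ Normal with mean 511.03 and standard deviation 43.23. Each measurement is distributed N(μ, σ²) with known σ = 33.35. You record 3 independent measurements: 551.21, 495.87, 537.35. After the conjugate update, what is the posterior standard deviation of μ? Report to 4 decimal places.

For Normal data with known variance σ², a Normal(μ₀, σ₀²) prior on μ is conjugate. Posterior precision = 1/σ₀² + n/σ²; posterior mean is the precision-weighted average of μ₀ and x̄.
σ₀² = 43.23² = 1868.8329, σ² = 33.35² = 1112.2225; σ² + n·σ₀² = 1112.2225 + 3·1868.8329 = 6718.7212.
Posterior precision = 1/σ₀² + n/σ² = 1/1868.8329 + 3/1112.2225 = (σ² + n·σ₀²)/(σ₀²σ²) = 6718.7212/(1868.8329·1112.2225); posterior variance σₙ² = σ₀²σ²/(σ² + n·σ₀²) = 1868.8329·1112.2225/6718.7212 = 309.368098.
Posterior SD = √σₙ² = √(1868.8329·1112.2225/6718.7212) = 17.5889.

17.5889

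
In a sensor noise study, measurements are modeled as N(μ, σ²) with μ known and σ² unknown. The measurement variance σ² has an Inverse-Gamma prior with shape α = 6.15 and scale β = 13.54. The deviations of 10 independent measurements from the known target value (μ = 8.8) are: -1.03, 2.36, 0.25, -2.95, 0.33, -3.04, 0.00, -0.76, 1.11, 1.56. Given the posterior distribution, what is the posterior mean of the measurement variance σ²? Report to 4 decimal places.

2.7620

With known mean μ and an Inverse-Gamma(α, β) prior on σ², the Normal likelihood is conjugate: posterior is Inv-Gamma(α + n/2, β + Σ(xᵢ−μ)²/2).
Σ(xᵢ−μ)² = (-1.03)² + (2.36)² + (0.25)² + (-2.95)² + (0.33)² + (-3.04)² + (0.00)² + (-0.76)² + (1.11)² + (1.56)² = 28.9893.
Posterior: Inv-Gamma(6.15 + 10/2, 13.54 + 28.9893/2) = Inv-Gamma(11.15, 28.03465).
E[σ²|data] = β/(α−1) = 28.03465/10.15 = 2.7620.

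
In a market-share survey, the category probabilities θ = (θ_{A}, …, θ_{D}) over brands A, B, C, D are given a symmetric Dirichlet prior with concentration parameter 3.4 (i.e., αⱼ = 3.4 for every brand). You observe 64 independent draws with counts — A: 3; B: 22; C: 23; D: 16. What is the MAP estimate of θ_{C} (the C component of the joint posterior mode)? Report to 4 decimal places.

0.3451

The Dirichlet prior is conjugate to the Multinomial likelihood: each posterior αⱼ = prior αⱼ + observed count nⱼ.
Posterior concentration: (6.4, 25.4, 26.4, 19.4), total = 77.6.
Joint mode component: (α_{C}−1)/(Σα−K) = 25.4/73.6 = 0.3451.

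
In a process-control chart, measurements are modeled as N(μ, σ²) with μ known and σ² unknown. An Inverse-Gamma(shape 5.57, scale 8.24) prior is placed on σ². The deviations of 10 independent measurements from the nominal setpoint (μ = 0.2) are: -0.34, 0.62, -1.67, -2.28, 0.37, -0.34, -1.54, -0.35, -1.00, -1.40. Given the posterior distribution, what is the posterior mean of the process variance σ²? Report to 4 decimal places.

With known mean μ and an Inverse-Gamma(α, β) prior on σ², the Normal likelihood is conjugate: posterior is Inv-Gamma(α + n/2, β + Σ(xᵢ−μ)²/2).
Σ(xᵢ−μ)² = (-0.34)² + (0.62)² + (-1.67)² + (-2.28)² + (0.37)² + (-0.34)² + (-1.54)² + (-0.35)² + (-1.00)² + (-1.40)² = 14.1939.
Posterior: Inv-Gamma(5.57 + 10/2, 8.24 + 14.1939/2) = Inv-Gamma(10.57, 15.33695).
E[σ²|data] = β/(α−1) = 15.33695/9.57 = 1.6026.

1.6026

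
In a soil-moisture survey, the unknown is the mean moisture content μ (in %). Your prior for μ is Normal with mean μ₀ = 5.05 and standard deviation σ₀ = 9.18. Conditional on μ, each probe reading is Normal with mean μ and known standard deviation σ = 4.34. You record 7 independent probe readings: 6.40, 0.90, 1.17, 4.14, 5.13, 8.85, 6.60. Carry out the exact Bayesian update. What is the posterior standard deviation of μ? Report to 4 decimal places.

1.6148

For Normal data with known variance σ², a Normal(μ₀, σ₀²) prior on μ is conjugate. Posterior precision = 1/σ₀² + n/σ²; posterior mean is the precision-weighted average of μ₀ and x̄.
σ₀² = 9.18² = 84.2724, σ² = 4.34² = 18.8356; σ² + n·σ₀² = 18.8356 + 7·84.2724 = 608.7424.
Posterior precision = 1/σ₀² + n/σ² = 1/84.2724 + 7/18.8356 = (σ² + n·σ₀²)/(σ₀²σ²) = 608.7424/(84.2724·18.8356); posterior variance σₙ² = σ₀²σ²/(σ² + n·σ₀²) = 84.2724·18.8356/608.7424 = 2.607542.
Posterior SD = √σₙ² = √(84.2724·18.8356/608.7424) = 1.6148.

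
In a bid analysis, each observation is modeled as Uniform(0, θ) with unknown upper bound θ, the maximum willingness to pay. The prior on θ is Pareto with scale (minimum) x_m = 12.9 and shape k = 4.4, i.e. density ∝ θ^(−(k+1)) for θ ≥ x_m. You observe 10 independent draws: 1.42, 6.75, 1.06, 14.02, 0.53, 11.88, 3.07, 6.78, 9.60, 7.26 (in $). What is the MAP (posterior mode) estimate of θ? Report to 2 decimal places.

14.02

A Pareto(scale x_m, shape k) prior on the upper bound θ of Uniform(0, θ) is conjugate: posterior is Pareto(max(x_m, max xᵢ), k + n).
Sample maximum = 14.02; prior scale x_m = 12.9 → posterior scale = max = 14.02.
Posterior shape = 4.4 + 10 = 14.4.
The Pareto density is decreasing on [x_m, ∞), so the mode is x_m = 14.02.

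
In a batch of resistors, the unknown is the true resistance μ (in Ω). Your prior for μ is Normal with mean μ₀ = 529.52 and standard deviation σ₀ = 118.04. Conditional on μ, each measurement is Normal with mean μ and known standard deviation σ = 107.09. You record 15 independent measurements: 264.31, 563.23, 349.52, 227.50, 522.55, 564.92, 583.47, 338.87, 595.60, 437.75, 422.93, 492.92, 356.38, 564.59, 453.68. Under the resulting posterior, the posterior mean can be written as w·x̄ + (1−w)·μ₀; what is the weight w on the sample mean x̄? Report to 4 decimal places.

For Normal data with known variance σ², a Normal(μ₀, σ₀²) prior on μ is conjugate. Posterior precision = 1/σ₀² + n/σ²; posterior mean is the precision-weighted average of μ₀ and x̄.
σ₀² = 118.04² = 13933.4416, σ² = 107.09² = 11468.2681. Prior precision 1/σ₀² = 1/13933.4416; data precision n/σ² = 15/11468.2681.
w = (n/σ²)/(1/σ₀² + n/σ²) = n·σ₀²/(σ² + n·σ₀²) = 15·13933.4416/(11468.2681 + 15·13933.4416) = 209001.624/220469.8921 = 0.9480.

0.9480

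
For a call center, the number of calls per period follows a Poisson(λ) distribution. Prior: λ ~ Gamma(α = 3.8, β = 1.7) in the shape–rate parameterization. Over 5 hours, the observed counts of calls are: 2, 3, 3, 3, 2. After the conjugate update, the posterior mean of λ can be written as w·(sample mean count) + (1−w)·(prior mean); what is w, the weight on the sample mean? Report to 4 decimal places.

With a Gamma(shape α, rate β) prior, the Poisson likelihood is conjugate: the posterior is Gamma(α + ΣXᵢ, β + n).
Posterior mean = (α₀+S)/(β₀+n) = [n/(β₀+n)]·(S/n) + [β₀/(β₀+n)]·(α₀/β₀), so only n and β₀ enter the weight.
Weight on data w = n/(β₀+n) = 5/(1.7+5) = 5/6.7 = 0.7463.

0.7463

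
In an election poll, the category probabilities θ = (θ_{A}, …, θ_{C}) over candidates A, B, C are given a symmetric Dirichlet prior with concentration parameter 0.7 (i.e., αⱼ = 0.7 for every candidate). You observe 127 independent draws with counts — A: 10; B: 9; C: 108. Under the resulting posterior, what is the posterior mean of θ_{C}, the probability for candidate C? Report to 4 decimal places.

0.8420

The Dirichlet prior is conjugate to the Multinomial likelihood: each posterior αⱼ = prior αⱼ + observed count nⱼ.
Posterior concentration: (10.7, 9.7, 108.7), total = 129.1.
E[θ_{C}|data] = α_{C}/Σα = 108.7/129.1 = 0.8420.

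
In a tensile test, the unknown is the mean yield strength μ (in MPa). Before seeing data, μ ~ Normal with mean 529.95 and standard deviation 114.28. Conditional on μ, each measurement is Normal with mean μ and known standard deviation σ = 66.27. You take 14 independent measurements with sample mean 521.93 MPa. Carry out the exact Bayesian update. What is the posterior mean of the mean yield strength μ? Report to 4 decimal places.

For Normal data with known variance σ², a Normal(μ₀, σ₀²) prior on μ is conjugate. Posterior precision = 1/σ₀² + n/σ²; posterior mean is the precision-weighted average of μ₀ and x̄.
n·x̄ = 14·521.93 = 7307.02.
σ₀² = 114.28² = 13059.9184, σ² = 66.27² = 4391.7129; σ² + n·σ₀² = 4391.7129 + 14·13059.9184 = 187230.5705.
Posterior mean = (μ₀/σ₀² + n·x̄/σ²)/(1/σ₀² + n/σ²) = (σ²·μ₀ + σ₀²·n·x̄)/(σ² + n·σ₀²) = (4391.7129·529.95 + 13059.9184·7307.02)/187230.5705 = 97756473.198523/187230.5705 = 522.1181.

522.1181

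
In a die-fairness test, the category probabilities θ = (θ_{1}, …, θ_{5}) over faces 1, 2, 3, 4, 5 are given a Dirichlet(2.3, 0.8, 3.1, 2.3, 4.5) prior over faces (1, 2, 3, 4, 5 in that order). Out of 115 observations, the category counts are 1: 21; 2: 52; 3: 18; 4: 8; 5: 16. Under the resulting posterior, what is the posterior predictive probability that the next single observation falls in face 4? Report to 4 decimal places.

The Dirichlet prior is conjugate to the Multinomial likelihood: each posterior αⱼ = prior αⱼ + observed count nⱼ.
Posterior concentration: (23.3, 52.8, 21.1, 10.3, 20.5), total = 128.0.
P(next = 4 | data) = α_{4}/Σα = 0.0805.

0.0805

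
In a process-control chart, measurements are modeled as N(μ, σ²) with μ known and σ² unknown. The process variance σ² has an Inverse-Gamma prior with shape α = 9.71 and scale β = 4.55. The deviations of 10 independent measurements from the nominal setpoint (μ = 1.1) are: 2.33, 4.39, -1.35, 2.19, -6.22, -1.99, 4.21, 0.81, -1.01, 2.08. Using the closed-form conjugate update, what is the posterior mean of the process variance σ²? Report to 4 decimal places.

3.8948

With known mean μ and an Inverse-Gamma(α, β) prior on σ², the Normal likelihood is conjugate: posterior is Inv-Gamma(α + n/2, β + Σ(xᵢ−μ)²/2).
Σ(xᵢ−μ)² = (2.33)² + (4.39)² + (-1.35)² + (2.19)² + (-6.22)² + (-1.99)² + (4.21)² + (0.81)² + (-1.01)² + (2.08)² = 97.6948.
Posterior: Inv-Gamma(9.71 + 10/2, 4.55 + 97.6948/2) = Inv-Gamma(14.71, 53.39740).
E[σ²|data] = β/(α−1) = 53.39740/13.71 = 3.8948.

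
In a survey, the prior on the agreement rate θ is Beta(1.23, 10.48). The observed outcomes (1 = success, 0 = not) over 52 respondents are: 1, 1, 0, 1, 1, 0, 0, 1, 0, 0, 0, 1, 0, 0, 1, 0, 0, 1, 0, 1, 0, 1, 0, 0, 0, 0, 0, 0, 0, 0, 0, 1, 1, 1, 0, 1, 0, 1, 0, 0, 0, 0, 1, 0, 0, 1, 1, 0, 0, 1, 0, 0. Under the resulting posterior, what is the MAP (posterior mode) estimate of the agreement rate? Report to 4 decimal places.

The Beta prior is conjugate to a Binomial/Bernoulli likelihood; the update adds successes to α and failures to β.
Posterior: Beta(α+k, β+n−k) = Beta(1.23+19, 10.48+33) = Beta(20.23, 43.48).
Mode of Beta(a,b) for a,b>1 is (a−1)/(a+b−2) = 19.23/61.71 = 0.3116.

0.3116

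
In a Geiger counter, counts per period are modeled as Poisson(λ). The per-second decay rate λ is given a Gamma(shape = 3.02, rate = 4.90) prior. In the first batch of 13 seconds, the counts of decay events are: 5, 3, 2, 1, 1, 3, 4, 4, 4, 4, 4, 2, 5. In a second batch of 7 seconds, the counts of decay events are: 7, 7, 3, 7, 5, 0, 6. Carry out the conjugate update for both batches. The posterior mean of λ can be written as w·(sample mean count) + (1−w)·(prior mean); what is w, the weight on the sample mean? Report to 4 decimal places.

With a Gamma(shape α, rate β) prior, the Poisson likelihood is conjugate: the posterior is Gamma(α + ΣXᵢ, β + n).
Total number of seconds: n = 13 + 7 = 20.
Posterior mean = (α₀+S)/(β₀+n) = [n/(β₀+n)]·(S/n) + [β₀/(β₀+n)]·(α₀/β₀), so only n and β₀ enter the weight.
Weight on data w = n/(β₀+n) = 20/(4.90+20) = 20/24.90 = 0.8032.

0.8032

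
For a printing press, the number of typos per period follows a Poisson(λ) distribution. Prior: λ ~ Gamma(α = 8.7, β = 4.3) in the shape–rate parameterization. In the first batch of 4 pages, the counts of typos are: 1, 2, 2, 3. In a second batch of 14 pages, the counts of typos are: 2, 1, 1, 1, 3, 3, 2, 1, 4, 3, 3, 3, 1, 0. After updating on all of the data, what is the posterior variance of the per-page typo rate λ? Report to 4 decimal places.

0.0899

With a Gamma(shape α, rate β) prior, the Poisson likelihood is conjugate: the posterior is Gamma(α + ΣXᵢ, β + n).
Batch 1: sum of counts S = 8 over n = 4 pages.
After batch 1: Gamma(α+S, β+n) = Gamma(8.7+8, 4.3+4) = Gamma(16.7, 8.3).
Batch 2: sum of counts S = 28 over n = 14 pages.
After batch 2: Gamma(α+S, β+n) = Gamma(16.7+28, 8.3+14) = Gamma(44.7, 22.3).
Var = α/β² = 44.7/22.3² = 0.0899.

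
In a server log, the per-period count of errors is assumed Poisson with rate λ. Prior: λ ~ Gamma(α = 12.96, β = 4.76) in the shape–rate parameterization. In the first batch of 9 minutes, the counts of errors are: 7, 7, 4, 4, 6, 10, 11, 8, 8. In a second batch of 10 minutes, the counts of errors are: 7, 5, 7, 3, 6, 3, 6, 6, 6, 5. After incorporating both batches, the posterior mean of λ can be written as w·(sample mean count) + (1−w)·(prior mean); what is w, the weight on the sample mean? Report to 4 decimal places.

0.7997

With a Gamma(shape α, rate β) prior, the Poisson likelihood is conjugate: the posterior is Gamma(α + ΣXᵢ, β + n).
Total number of minutes: n = 9 + 10 = 19.
Posterior mean = (α₀+S)/(β₀+n) = [n/(β₀+n)]·(S/n) + [β₀/(β₀+n)]·(α₀/β₀), so only n and β₀ enter the weight.
Weight on data w = n/(β₀+n) = 19/(4.76+19) = 19/23.76 = 0.7997.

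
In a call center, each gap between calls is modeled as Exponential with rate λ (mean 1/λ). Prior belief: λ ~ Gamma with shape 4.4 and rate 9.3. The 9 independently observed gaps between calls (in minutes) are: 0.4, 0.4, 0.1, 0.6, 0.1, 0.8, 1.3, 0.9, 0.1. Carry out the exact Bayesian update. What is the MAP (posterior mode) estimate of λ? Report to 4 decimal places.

0.8857

With a Gamma(shape α, rate β) prior on the exponential rate λ, the posterior after n observations with total T = Σxᵢ is Gamma(α+n, β+T).
Sum of observations T = 4.7 minutes; n = 9.
Posterior: Gamma(4.4+9, 9.3+4.7) = Gamma(13.4, 14.0).
Mode = (α−1)/β = 0.8857.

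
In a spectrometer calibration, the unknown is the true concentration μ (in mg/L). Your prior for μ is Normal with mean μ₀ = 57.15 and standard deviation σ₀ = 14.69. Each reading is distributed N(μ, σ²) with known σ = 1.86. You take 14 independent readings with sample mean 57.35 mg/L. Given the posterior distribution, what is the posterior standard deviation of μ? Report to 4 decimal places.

0.4968

For Normal data with known variance σ², a Normal(μ₀, σ₀²) prior on μ is conjugate. Posterior precision = 1/σ₀² + n/σ²; posterior mean is the precision-weighted average of μ₀ and x̄.
σ₀² = 14.69² = 215.7961, σ² = 1.86² = 3.4596; σ² + n·σ₀² = 3.4596 + 14·215.7961 = 3024.605.
Posterior precision = 1/σ₀² + n/σ² = 1/215.7961 + 14/3.4596 = (σ² + n·σ₀²)/(σ₀²σ²) = 3024.605/(215.7961·3.4596); posterior variance σₙ² = σ₀²σ²/(σ² + n·σ₀²) = 215.7961·3.4596/3024.605 = 0.246832.
Posterior SD = √σₙ² = √(215.7961·3.4596/3024.605) = 0.4968.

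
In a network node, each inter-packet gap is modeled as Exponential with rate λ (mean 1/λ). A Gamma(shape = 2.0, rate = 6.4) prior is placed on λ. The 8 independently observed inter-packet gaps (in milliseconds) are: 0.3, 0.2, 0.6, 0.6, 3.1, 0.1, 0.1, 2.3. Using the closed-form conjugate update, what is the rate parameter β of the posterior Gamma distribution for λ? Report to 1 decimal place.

With a Gamma(shape α, rate β) prior on the exponential rate λ, the posterior after n observations with total T = Σxᵢ is Gamma(α+n, β+T).
Sum of observations T = 7.3 milliseconds; n = 8.
Posterior: Gamma(2.0+8, 6.4+7.3) = Gamma(10.0, 13.7).
Posterior β = 13.7.

13.7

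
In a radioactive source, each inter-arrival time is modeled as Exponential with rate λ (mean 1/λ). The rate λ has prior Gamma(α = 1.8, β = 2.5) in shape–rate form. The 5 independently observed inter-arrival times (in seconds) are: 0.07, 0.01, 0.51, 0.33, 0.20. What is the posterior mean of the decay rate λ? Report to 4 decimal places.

1.8785

With a Gamma(shape α, rate β) prior on the exponential rate λ, the posterior after n observations with total T = Σxᵢ is Gamma(α+n, β+T).
Sum of observations T = 1.12 seconds; n = 5.
Posterior: Gamma(1.8+5, 2.5+1.12) = Gamma(6.8, 3.62).
Posterior mean of λ = α/β = 6.8/3.62 = 1.8785.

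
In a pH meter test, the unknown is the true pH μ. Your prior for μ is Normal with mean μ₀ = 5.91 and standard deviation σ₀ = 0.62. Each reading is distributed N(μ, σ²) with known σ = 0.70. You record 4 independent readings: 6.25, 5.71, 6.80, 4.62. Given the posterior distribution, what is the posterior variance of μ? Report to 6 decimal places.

For Normal data with known variance σ², a Normal(μ₀, σ₀²) prior on μ is conjugate. Posterior precision = 1/σ₀² + n/σ²; posterior mean is the precision-weighted average of μ₀ and x̄.
σ₀² = 0.62² = 0.3844, σ² = 0.70² = 0.49; σ² + n·σ₀² = 0.49 + 4·0.3844 = 2.0276.
Posterior precision = 1/σ₀² + n/σ² = 1/0.3844 + 4/0.49 = (σ² + n·σ₀²)/(σ₀²σ²) = 2.0276/(0.3844·0.49); posterior variance σₙ² = σ₀²σ²/(σ² + n·σ₀²) = 0.3844·0.49/2.0276 = 0.092896.

0.092896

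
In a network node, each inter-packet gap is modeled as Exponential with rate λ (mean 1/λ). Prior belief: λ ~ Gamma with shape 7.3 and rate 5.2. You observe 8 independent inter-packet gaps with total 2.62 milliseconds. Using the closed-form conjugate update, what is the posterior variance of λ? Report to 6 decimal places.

With a Gamma(shape α, rate β) prior on the exponential rate λ, the posterior after n observations with total T = Σxᵢ is Gamma(α+n, β+T).
Posterior: Gamma(7.3+8, 5.2+2.62) = Gamma(15.3, 7.82).
Var = α/β² = 0.250195.

0.250195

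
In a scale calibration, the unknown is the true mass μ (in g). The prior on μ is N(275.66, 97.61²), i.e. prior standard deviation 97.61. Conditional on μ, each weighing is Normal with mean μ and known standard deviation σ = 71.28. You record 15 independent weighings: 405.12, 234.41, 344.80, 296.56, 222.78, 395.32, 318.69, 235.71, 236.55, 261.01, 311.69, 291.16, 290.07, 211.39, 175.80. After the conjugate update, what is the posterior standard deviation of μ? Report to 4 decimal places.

For Normal data with known variance σ², a Normal(μ₀, σ₀²) prior on μ is conjugate. Posterior precision = 1/σ₀² + n/σ²; posterior mean is the precision-weighted average of μ₀ and x̄.
σ₀² = 97.61² = 9527.7121, σ² = 71.28² = 5080.8384; σ² + n·σ₀² = 5080.8384 + 15·9527.7121 = 147996.5199.
Posterior precision = 1/σ₀² + n/σ² = 1/9527.7121 + 15/5080.8384 = (σ² + n·σ₀²)/(σ₀²σ²) = 147996.5199/(9527.7121·5080.8384); posterior variance σₙ² = σ₀²σ²/(σ² + n·σ₀²) = 9527.7121·5080.8384/147996.5199 = 327.093945.
Posterior SD = √σₙ² = √(9527.7121·5080.8384/147996.5199) = 18.0857.

18.0857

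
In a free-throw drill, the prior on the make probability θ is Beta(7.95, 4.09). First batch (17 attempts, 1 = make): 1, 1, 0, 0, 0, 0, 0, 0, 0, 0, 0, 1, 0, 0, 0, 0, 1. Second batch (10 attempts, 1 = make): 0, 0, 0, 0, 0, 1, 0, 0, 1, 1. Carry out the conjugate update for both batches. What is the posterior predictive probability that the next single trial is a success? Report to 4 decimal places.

0.3829

The Beta prior is conjugate to a Binomial/Bernoulli likelihood; the update adds successes to α and failures to β.
After batch 1: Beta(7.95+4, 4.09+13) = Beta(11.95, 17.09).
After batch 2: Beta(11.95+3, 17.09+7) = Beta(14.95, 24.09).
For a single future Bernoulli trial, P(success | data) = α/(α+β) = 0.3829.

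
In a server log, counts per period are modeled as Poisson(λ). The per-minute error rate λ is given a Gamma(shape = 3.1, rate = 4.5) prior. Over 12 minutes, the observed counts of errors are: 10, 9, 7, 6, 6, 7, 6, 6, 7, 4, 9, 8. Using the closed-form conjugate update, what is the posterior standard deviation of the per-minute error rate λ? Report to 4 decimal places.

0.5689

With a Gamma(shape α, rate β) prior, the Poisson likelihood is conjugate: the posterior is Gamma(α + ΣXᵢ, β + n).
Sum of counts S = 85 over n = 12 minutes.
Posterior: Gamma(α+S, β+n) = Gamma(3.1+85, 4.5+12) = Gamma(88.1, 16.5).
SD = √α/β = √88.1/16.5 = 0.5689.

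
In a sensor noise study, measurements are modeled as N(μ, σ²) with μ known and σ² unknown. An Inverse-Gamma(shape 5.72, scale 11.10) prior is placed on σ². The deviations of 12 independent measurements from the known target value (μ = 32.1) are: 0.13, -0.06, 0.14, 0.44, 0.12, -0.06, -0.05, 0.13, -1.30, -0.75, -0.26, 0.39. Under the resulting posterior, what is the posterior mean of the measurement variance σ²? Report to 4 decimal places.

With known mean μ and an Inverse-Gamma(α, β) prior on σ², the Normal likelihood is conjugate: posterior is Inv-Gamma(α + n/2, β + Σ(xᵢ−μ)²/2).
Σ(xᵢ−μ)² = (0.13)² + (-0.06)² + (0.14)² + (0.44)² + (0.12)² + (-0.06)² + (-0.05)² + (0.13)² + (-1.30)² + (-0.75)² + (-0.26)² + (0.39)² = 2.7433.
Posterior: Inv-Gamma(5.72 + 12/2, 11.10 + 2.7433/2) = Inv-Gamma(11.72, 12.47165).
E[σ²|data] = β/(α−1) = 12.47165/10.72 = 1.1634.

1.1634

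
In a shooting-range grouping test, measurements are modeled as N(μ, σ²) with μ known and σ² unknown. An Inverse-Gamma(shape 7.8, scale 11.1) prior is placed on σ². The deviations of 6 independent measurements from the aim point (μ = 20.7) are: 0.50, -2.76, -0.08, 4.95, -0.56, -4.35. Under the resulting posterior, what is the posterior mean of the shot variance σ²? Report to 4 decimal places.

3.7659

With known mean μ and an Inverse-Gamma(α, β) prior on σ², the Normal likelihood is conjugate: posterior is Inv-Gamma(α + n/2, β + Σ(xᵢ−μ)²/2).
Σ(xᵢ−μ)² = (0.50)² + (-2.76)² + (-0.08)² + (4.95)² + (-0.56)² + (-4.35)² = 51.6126.
Posterior: Inv-Gamma(7.8 + 6/2, 11.1 + 51.6126/2) = Inv-Gamma(10.80, 36.90630).
E[σ²|data] = β/(α−1) = 36.90630/9.80 = 3.7659.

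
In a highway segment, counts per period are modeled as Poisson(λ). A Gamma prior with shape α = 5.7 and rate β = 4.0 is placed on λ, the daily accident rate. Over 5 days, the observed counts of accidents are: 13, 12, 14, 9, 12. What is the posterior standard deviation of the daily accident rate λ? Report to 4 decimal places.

With a Gamma(shape α, rate β) prior, the Poisson likelihood is conjugate: the posterior is Gamma(α + ΣXᵢ, β + n).
Sum of counts S = 60 over n = 5 days.
Posterior: Gamma(α+S, β+n) = Gamma(5.7+60, 4.0+5) = Gamma(65.7, 9.0).
SD = √α/β = √65.7/9.0 = 0.9006.

0.9006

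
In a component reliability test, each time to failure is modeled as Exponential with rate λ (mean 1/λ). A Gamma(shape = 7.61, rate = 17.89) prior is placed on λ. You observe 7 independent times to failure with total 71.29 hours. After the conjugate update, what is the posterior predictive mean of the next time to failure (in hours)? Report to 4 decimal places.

6.5525

With a Gamma(shape α, rate β) prior on the exponential rate λ, the posterior after n observations with total T = Σxᵢ is Gamma(α+n, β+T).
Posterior: Gamma(7.61+7, 17.89+71.29) = Gamma(14.61, 89.18).
The predictive distribution for the next observation is Lomax; its mean is β/(α−1) = 89.18/13.61 = 6.5525.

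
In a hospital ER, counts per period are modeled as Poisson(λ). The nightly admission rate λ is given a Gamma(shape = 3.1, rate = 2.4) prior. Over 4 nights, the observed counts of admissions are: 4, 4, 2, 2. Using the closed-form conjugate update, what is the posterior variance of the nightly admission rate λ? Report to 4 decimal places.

0.3687

With a Gamma(shape α, rate β) prior, the Poisson likelihood is conjugate: the posterior is Gamma(α + ΣXᵢ, β + n).
Sum of counts S = 12 over n = 4 nights.
Posterior: Gamma(α+S, β+n) = Gamma(3.1+12, 2.4+4) = Gamma(15.1, 6.4).
Var = α/β² = 15.1/6.4² = 0.3687.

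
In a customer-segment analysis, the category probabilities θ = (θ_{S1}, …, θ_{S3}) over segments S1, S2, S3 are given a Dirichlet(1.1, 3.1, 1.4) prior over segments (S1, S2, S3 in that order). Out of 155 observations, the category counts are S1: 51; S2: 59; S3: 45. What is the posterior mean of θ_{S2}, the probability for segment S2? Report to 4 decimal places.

The Dirichlet prior is conjugate to the Multinomial likelihood: each posterior αⱼ = prior αⱼ + observed count nⱼ.
Posterior concentration: (52.1, 62.1, 46.4), total = 160.6.
E[θ_{S2}|data] = α_{S2}/Σα = 62.1/160.6 = 0.3867.

0.3867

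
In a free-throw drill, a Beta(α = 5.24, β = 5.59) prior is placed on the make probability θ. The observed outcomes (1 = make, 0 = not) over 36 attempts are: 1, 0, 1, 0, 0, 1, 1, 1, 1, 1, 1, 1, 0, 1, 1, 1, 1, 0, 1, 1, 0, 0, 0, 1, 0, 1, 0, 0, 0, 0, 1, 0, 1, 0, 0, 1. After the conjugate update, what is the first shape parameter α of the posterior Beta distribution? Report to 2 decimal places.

The Beta prior is conjugate to a Binomial/Bernoulli likelihood; the update adds successes to α and failures to β.
Posterior: Beta(α+k, β+n−k) = Beta(5.24+20, 5.59+16) = Beta(25.24, 21.59).
Posterior α = 25.24.

25.24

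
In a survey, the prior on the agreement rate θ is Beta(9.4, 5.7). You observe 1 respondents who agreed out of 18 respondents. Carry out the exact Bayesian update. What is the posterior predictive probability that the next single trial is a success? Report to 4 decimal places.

0.3142

The Beta prior is conjugate to a Binomial/Bernoulli likelihood; the update adds successes to α and failures to β.
Posterior: Beta(α+k, β+n−k) = Beta(9.4+1, 5.7+17) = Beta(10.4, 22.7).
For a single future Bernoulli trial, P(success | data) = α/(α+β) = 0.3142.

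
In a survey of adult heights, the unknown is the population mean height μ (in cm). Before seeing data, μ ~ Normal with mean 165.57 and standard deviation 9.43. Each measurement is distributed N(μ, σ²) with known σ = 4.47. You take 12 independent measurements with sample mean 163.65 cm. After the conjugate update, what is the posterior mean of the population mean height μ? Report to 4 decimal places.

For Normal data with known variance σ², a Normal(μ₀, σ₀²) prior on μ is conjugate. Posterior precision = 1/σ₀² + n/σ²; posterior mean is the precision-weighted average of μ₀ and x̄.
n·x̄ = 12·163.65 = 1963.8.
σ₀² = 9.43² = 88.9249, σ² = 4.47² = 19.9809; σ² + n·σ₀² = 19.9809 + 12·88.9249 = 1087.0797.
Posterior mean = (μ₀/σ₀² + n·x̄/σ²)/(1/σ₀² + n/σ²) = (σ²·μ₀ + σ₀²·n·x̄)/(σ² + n·σ₀²) = (19.9809·165.57 + 88.9249·1963.8)/1087.0797 = 177938.956233/1087.0797 = 163.6853.

163.6853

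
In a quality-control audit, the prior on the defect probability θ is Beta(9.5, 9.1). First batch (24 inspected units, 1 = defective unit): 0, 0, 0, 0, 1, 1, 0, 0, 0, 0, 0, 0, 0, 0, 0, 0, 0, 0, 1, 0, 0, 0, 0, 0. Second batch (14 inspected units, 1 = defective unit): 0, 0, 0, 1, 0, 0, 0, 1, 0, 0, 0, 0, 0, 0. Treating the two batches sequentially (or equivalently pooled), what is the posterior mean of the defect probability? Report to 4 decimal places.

0.2562

The Beta prior is conjugate to a Binomial/Bernoulli likelihood; the update adds successes to α and failures to β.
After batch 1: Beta(9.5+3, 9.1+21) = Beta(12.5, 30.1).
After batch 2: Beta(12.5+2, 30.1+12) = Beta(14.5, 42.1).
Posterior mean = α/(α+β) = 14.5/56.6 = 0.2562.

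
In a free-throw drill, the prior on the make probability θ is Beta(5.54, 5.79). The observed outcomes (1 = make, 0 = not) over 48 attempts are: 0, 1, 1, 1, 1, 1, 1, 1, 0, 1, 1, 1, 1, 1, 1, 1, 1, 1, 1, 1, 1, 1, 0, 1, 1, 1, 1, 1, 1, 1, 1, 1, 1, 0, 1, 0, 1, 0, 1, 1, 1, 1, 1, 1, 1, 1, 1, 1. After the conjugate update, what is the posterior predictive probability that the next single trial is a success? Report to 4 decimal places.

The Beta prior is conjugate to a Binomial/Bernoulli likelihood; the update adds successes to α and failures to β.
Posterior: Beta(α+k, β+n−k) = Beta(5.54+42, 5.79+6) = Beta(47.54, 11.79).
For a single future Bernoulli trial, P(success | data) = α/(α+β) = 0.8013.

0.8013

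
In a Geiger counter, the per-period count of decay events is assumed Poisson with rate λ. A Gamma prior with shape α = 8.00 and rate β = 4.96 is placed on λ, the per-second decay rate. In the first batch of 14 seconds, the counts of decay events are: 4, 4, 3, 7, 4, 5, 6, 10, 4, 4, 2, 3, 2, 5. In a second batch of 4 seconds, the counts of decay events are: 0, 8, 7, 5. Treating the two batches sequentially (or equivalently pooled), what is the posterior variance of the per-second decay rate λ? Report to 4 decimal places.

With a Gamma(shape α, rate β) prior, the Poisson likelihood is conjugate: the posterior is Gamma(α + ΣXᵢ, β + n).
Batch 1: sum of counts S = 63 over n = 14 seconds.
After batch 1: Gamma(α+S, β+n) = Gamma(8.00+63, 4.96+14) = Gamma(71.00, 18.96).
Batch 2: sum of counts S = 20 over n = 4 seconds.
After batch 2: Gamma(α+S, β+n) = Gamma(71.00+20, 18.96+4) = Gamma(91.00, 22.96).
Var = α/β² = 91.00/22.96² = 0.1726.

0.1726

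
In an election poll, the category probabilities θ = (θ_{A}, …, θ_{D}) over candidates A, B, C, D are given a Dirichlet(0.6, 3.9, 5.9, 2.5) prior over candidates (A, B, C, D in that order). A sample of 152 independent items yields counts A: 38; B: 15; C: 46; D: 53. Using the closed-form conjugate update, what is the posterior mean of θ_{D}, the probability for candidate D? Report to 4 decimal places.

0.3366

The Dirichlet prior is conjugate to the Multinomial likelihood: each posterior αⱼ = prior αⱼ + observed count nⱼ.
Posterior concentration: (38.6, 18.9, 51.9, 55.5), total = 164.9.
E[θ_{D}|data] = α_{D}/Σα = 55.5/164.9 = 0.3366.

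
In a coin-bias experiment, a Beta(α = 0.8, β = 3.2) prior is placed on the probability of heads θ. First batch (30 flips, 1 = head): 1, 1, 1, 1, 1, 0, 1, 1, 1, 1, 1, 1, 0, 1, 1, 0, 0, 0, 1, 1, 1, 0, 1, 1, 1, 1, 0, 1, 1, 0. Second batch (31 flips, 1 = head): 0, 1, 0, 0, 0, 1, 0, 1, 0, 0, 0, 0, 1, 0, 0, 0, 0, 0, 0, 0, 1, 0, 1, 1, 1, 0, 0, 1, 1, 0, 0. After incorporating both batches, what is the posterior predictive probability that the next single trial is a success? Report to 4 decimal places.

0.5046

The Beta prior is conjugate to a Binomial/Bernoulli likelihood; the update adds successes to α and failures to β.
After batch 1: Beta(0.8+22, 3.2+8) = Beta(22.8, 11.2).
After batch 2: Beta(22.8+10, 11.2+21) = Beta(32.8, 32.2).
For a single future Bernoulli trial, P(success | data) = α/(α+β) = 0.5046.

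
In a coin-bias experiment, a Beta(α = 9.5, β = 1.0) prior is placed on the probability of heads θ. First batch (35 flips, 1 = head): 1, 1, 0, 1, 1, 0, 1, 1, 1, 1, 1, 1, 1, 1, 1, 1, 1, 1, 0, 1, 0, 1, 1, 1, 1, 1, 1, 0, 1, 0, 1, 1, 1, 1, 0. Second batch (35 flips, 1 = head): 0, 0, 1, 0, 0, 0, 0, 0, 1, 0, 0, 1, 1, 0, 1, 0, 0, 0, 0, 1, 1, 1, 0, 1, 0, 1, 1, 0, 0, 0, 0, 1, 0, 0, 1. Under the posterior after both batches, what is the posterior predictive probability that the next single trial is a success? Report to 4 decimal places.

The Beta prior is conjugate to a Binomial/Bernoulli likelihood; the update adds successes to α and failures to β.
After batch 1: Beta(9.5+28, 1.0+7) = Beta(37.5, 8.0).
After batch 2: Beta(37.5+13, 8.0+22) = Beta(50.5, 30.0).
For a single future Bernoulli trial, P(success | data) = α/(α+β) = 0.6273.

0.6273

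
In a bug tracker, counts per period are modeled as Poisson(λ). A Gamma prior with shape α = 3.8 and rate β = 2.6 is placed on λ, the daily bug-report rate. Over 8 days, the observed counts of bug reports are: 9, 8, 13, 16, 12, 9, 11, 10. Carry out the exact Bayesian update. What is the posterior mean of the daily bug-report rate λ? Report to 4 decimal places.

8.6604

With a Gamma(shape α, rate β) prior, the Poisson likelihood is conjugate: the posterior is Gamma(α + ΣXᵢ, β + n).
Sum of counts S = 88 over n = 8 days.
Posterior: Gamma(α+S, β+n) = Gamma(3.8+88, 2.6+8) = Gamma(91.8, 10.6).
Posterior mean = α/β = 91.8/10.6 = 8.6604.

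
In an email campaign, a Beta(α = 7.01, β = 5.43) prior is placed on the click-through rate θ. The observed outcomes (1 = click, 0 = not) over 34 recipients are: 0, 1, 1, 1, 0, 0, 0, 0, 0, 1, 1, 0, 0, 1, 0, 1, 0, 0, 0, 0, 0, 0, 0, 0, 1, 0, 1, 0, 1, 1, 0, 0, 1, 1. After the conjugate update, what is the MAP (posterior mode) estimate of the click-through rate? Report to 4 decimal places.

0.4278

The Beta prior is conjugate to a Binomial/Bernoulli likelihood; the update adds successes to α and failures to β.
Posterior: Beta(α+k, β+n−k) = Beta(7.01+13, 5.43+21) = Beta(20.01, 26.43).
Mode of Beta(a,b) for a,b>1 is (a−1)/(a+b−2) = 19.01/44.44 = 0.4278.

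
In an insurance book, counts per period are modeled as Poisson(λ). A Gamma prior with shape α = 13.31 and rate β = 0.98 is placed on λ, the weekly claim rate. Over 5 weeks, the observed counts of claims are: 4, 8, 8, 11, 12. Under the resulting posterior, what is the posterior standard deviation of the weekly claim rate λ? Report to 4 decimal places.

1.2548

With a Gamma(shape α, rate β) prior, the Poisson likelihood is conjugate: the posterior is Gamma(α + ΣXᵢ, β + n).
Sum of counts S = 43 over n = 5 weeks.
Posterior: Gamma(α+S, β+n) = Gamma(13.31+43, 0.98+5) = Gamma(56.31, 5.98).
SD = √α/β = √56.31/5.98 = 1.2548.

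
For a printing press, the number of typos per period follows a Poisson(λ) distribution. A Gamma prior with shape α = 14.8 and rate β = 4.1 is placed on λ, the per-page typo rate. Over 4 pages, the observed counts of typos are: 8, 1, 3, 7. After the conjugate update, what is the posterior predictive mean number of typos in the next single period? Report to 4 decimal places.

4.1728

With a Gamma(shape α, rate β) prior, the Poisson likelihood is conjugate: the posterior is Gamma(α + ΣXᵢ, β + n).
Sum of counts S = 19 over n = 4 pages.
Posterior: Gamma(α+S, β+n) = Gamma(14.8+19, 4.1+4) = Gamma(33.8, 8.1).
The predictive distribution for one future period is NegBinom with mean α/β = 4.1728.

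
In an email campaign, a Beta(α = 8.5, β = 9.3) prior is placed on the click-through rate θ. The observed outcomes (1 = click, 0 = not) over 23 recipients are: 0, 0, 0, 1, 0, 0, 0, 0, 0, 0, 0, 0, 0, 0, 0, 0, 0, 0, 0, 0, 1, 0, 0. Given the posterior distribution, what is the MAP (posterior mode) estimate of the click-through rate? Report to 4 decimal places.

0.2448

The Beta prior is conjugate to a Binomial/Bernoulli likelihood; the update adds successes to α and failures to β.
Posterior: Beta(α+k, β+n−k) = Beta(8.5+2, 9.3+21) = Beta(10.5, 30.3).
Mode of Beta(a,b) for a,b>1 is (a−1)/(a+b−2) = 9.5/38.8 = 0.2448.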